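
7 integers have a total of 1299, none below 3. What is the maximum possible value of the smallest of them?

If every one of the 7 were at least 186, the total would be at least 7 × 186 = 1302 > 1299.
Equality holds with 3 values of 185 and 4 values of 186.

185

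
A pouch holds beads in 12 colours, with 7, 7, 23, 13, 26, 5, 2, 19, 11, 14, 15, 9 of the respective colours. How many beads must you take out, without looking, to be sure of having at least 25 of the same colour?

In the worst case you take as many as possible of each colour without reaching 25: 7 + 7 + 23 + 13 + 24 + 5 + 2 + 19 + 11 + 14 + 15 + 9 = 149.
The next one must give 25 of some colour, so 149 + 1 = 150.

150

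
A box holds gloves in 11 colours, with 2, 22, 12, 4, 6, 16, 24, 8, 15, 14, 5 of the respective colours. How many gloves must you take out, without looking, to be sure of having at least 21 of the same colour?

In the worst case you take as many as possible of each colour without reaching 21: 2 + 20 + 12 + 4 + 6 + 16 + 20 + 8 + 15 + 14 + 5 = 122.
The next one must give 21 of some colour, so 122 + 1 = 123.

123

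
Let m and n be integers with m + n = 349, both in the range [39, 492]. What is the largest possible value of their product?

30450

mn = m(349 − m) is maximized when m is as near 349/2 as the bounds allow.
Taking m = 174 and n = 175 (both in [39, 492]) gives mn = 30450.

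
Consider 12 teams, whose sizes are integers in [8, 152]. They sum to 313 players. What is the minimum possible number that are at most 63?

If only k of them are at most 63, the other 12 − k are at least 64, so the total is at least (12 − k)·64 + k·8.
This is ≤ 313, so (12 − k)·64 + 8k ≤ 313, which gives k ≥ 9.
Exactly 9 works: 9 values at 8 and 3 at 64 total 264; raise one of the low values by 49 (still ≤ 63) to hit 313.

9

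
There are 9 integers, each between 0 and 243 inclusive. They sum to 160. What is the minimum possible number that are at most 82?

8

Each value above 82 is at least 83, contributing at least 83 − 0 = 83 above the floor 0.
The sum exceeds the floor total 0 by 160, so at most ⌊160/83⌋ = 1 exceed 82, and at least 8 are ≤ 82.
Exactly 8 works: 8 values at 0 and 1 at 83 total 83; raise one of the low values by 77 (still ≤ 82) to hit 160.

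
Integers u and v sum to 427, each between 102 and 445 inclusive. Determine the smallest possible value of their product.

uv = u(427 − u) is concave in u, so over [102, 325] it is minimized at an endpoint.
At the endpoint u = 102, v = 427 − 102 = 325, so uv = 102 × 325 = 33150.

33150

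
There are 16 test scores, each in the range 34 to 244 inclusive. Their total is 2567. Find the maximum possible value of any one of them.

Maximizing one value means minimizing the remaining 15.
The other 15 contribute at least 15 × 34 = 510, leaving at most 2567 − 510 = 2057.
But each score is capped at 244, so the maximum is 244.
Achievable: one at 244 and the other 15 totalling 2323, which fits since 15 × 34 ≤ 2323 ≤ 15 × 244.

244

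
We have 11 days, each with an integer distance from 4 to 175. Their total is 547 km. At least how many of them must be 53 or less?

1

Let j be the number exceeding 53. Then the total is ≥ 54·j + 4·(11 − j) = 44 + 50j.
So 50j ≤ 503 and j ≤ 10; hence at least 11 − 10 = 1 are ≤ 53.
Exactly 1 works: 1 value at 4 and 10 at 54 total 544; raise one of the low values by 3 (still ≤ 53) to hit 547.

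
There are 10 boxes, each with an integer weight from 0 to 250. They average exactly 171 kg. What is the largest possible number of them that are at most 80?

4

The total is 10 × 171 = 1710.
Suppose k of them are at most 80. Those contribute at most 80 each and the rest at most 250 each.
So the total is at most 80k + 250(10 − k) = 2500 − 170k. This must still be ≥ 1710, so k ≤ 4.
k = 4 is achieved by 4 values at 80 and 6 at 250, total 1820; lower one of the 250's by 110 (still > 80) to reach 1710.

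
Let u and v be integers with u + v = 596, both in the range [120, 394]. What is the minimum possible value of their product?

79588

uv = u(596 − u) is concave in u, so over [202, 394] it is minimized at an endpoint.
The extreme feasible split is u = 202, v = 394, giving uv = 79588.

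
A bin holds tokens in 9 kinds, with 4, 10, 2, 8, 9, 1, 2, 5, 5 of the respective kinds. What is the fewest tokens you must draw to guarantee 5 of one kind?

In the worst case you take as many as possible of each kind without reaching 5: 4 + 4 + 2 + 4 + 4 + 1 + 2 + 4 + 4 = 29.
The next one must give 5 of some kind, so 29 + 1 = 30.

30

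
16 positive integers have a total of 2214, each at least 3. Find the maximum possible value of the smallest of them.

The average is 2214/16 < 139, so some value is ≤ 138.
Taking 10 copies of 138 and 6 copies of 139 gives exactly 2214, so 138 is attained.

138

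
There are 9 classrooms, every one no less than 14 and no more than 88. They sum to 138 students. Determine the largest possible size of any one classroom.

To make one classroom as large as possible, make the other 8 as small as possible.
The other 8 contribute at least 8 × 14 = 112, leaving at most 138 − 112 = 26.
Since 26 ≤ 88, this is achievable: one at 26 and 8 at 14.

26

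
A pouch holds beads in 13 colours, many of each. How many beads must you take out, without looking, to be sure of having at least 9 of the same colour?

In the worst case you draw 8 of each of the 13 colours: 13 × 8 = 104.
One more forces 9 of some colour, so 104 + 1 = 105.

105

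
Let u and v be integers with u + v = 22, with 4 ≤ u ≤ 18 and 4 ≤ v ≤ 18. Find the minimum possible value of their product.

Since u + v is fixed, pushing one of them to its bound minimizes the product.
The extreme feasible split is u = 4, v = 18, giving uv = 72.

72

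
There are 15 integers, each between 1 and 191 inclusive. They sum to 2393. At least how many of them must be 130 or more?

Each value short of 130 is at most 129, costing at least 191 − 129 = 62 against the maximum total of 2865.
We can afford to lose at most 2865 − 2393 = 472, so at most ⌊472/62⌋ = 7 fall short, and at least 8 are ≥ 130.
Exactly 8 works: 8 values at 191 and 7 at 129 total 2431; lower one of the high values by 38 (still ≥ 130) to hit 2393.

8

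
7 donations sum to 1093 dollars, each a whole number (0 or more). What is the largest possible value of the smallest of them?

If every one of the 7 were at least 157, the total would be at least 7 × 157 = 1099 > 1093.
Taking 6 copies of 156 and 1 copy of 157 gives exactly 1093, so 156 is attained.

156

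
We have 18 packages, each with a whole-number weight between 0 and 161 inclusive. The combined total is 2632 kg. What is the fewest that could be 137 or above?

8

Suppose at most 18 − j of them reach 137; then j values are ≤ 136 and the rest ≤ 161.
The total is then ≤ 136·j + 161·(18 − j) = 2898 − 25j. For this to be ≥ 2632 we need j ≤ 10, so at least 18 − 10 = 8 must reach 137.
Exactly 8 works: 8 values at 161 and 10 at 136 total 2648; lower one of the high values by 16 (still ≥ 137) to hit 2632.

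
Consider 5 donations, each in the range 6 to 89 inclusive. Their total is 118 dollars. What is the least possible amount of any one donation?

6

To make one donation as small as possible, make the other 4 as large as possible.
The other 4 can take up 4 × 89 = 356 ≥ 118 − 6, so one donation can sit at its floor of 6.
Achievable: one at 6 and the other 4 totalling 112, which fits since 4 × 6 ≤ 112 ≤ 4 × 89.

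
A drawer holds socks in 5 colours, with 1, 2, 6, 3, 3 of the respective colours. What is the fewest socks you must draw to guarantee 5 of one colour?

14

In the worst case you take as many as possible of each colour without reaching 5: 1 + 2 + 4 + 3 + 3 = 13.
The next one must give 5 of some colour, so 13 + 1 = 14.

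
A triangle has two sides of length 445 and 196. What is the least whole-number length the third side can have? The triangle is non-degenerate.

250

The third side must exceed |445 − 196| = 249.
The smallest integer above 249 is 250.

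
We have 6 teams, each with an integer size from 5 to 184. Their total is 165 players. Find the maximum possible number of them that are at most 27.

Each value at 27 or below falls at least 184 − 27 = 157 short of the ceiling 184.
The ceiling total is 6 × 184 = 1104, and we need 165, so at most ⌊(1104 − 165)/157⌋ = 5 can be that low.
k = 5 is achieved by 5 values at 27 and 1 at 184, total 319; lower one of the 184's by 154 (still > 27) to reach 165.

5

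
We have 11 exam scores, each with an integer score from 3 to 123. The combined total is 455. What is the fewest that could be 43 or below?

Each value above 43 is at least 44, contributing at least 44 − 3 = 41 above the floor 3.
The sum exceeds the floor total 33 by 422, so at most ⌊422/41⌋ = 10 exceed 43, and at least 1 are ≤ 43.
Exactly 1 works: 1 value at 3 and 10 at 44 total 443; raise one of the low values by 12 (still ≤ 43) to hit 455.

1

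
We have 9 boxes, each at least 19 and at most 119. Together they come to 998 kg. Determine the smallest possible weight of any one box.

46

Minimizing one value means maximizing the remaining 8.
The other 8 contribute at most 8 × 119 = 952, leaving at least 998 − 952 = 46.
Since 46 ≥ 19, this is achievable: one at 46 and 8 at 119.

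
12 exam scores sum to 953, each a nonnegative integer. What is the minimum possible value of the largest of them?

80

Some value must be at least ⌈953/12⌉ = 80, since 12 × 79 = 948 < 953.
Equality holds with 5 values of 80 and 7 values of 79.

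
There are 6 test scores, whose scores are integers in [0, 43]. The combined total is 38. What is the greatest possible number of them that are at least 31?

1

Suppose k of them are at least 31. Those contribute at least 31 each and the other 6 − k at least 0 each.
So the total is at least 31k + 0(6 − k) = 0 + 31k. This must be ≤ 38, giving k ≤ 1.
k = 1 is achieved by 1 value at 31 and 5 at 0, total 31; add 7 to one value (staying below 31) to reach 38.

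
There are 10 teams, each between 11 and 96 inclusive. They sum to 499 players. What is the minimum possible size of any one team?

11

To make one team as small as possible, make the other 9 as large as possible.
The other 9 can take up 9 × 96 = 864 ≥ 499 − 11, so one team can sit at its floor of 11.
Achievable: one at 11 and the other 9 totalling 488, which fits since 9 × 11 ≤ 488 ≤ 9 × 96.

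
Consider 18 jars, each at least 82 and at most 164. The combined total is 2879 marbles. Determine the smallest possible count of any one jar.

Minimizing one value means maximizing the remaining 17.
The other 17 contribute at most 17 × 164 = 2788, leaving at least 2879 − 2788 = 91.
Since 91 ≥ 82, this is achievable: one at 91 and 17 at 164.

91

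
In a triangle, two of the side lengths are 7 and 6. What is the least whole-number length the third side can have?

2

The third side must exceed |7 − 6| = 1.
The smallest integer above 1 is 2.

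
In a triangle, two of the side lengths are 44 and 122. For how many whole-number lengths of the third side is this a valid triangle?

The triangle inequality gives |44 − 122| < c < 44 + 122, i.e. 78 < c < 166.
So c can be any integer from 79 to 165: 87 values.

87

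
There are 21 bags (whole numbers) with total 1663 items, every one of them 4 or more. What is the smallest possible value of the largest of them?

The 21 values sum to 1663, so their maximum is at least ⌈1663/21⌉ = 80.
Equality holds with 4 values of 80 and 17 values of 79.

80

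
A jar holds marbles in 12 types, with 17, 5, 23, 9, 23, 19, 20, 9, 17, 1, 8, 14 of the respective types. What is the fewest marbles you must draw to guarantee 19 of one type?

153

In the worst case you take as many as possible of each type without reaching 19: 17 + 5 + 18 + 9 + 18 + 18 + 18 + 9 + 17 + 1 + 8 + 14 = 152.
The next one must give 19 of some type, so 152 + 1 = 153.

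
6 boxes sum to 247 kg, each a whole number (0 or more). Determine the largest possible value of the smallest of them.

41

The average is 247/6 < 42, so some value is ≤ 41.
Taking 5 copies of 41 and 1 copy of 42 gives exactly 247, so 41 is attained.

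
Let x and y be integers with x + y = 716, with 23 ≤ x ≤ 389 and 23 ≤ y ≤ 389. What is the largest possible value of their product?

128164

For a fixed sum, the product xy is largest when x and y are as close as possible.
Taking x = 358 and y = 358 (both in [23, 389]) gives xy = 128164.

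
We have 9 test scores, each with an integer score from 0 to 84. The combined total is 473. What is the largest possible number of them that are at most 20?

4

Each value at 20 or below falls at least 84 − 20 = 64 short of the ceiling 84.
The ceiling total is 9 × 84 = 756, and we need 473, so at most ⌊(756 − 473)/64⌋ = 4 can be that low.
k = 4 is achieved by 4 values at 20 and 5 at 84, total 500; lower one of the 84's by 27 (still > 20) to reach 473.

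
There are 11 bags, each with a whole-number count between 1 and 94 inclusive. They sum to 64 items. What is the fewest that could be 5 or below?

1

Each value above 5 is at least 6, contributing at least 6 − 1 = 5 above the floor 1.
The sum exceeds the floor total 11 by 53, so at most ⌊53/5⌋ = 10 exceed 5, and at least 1 are ≤ 5.
Exactly 1 works: 1 value at 1 and 10 at 6 total 61; raise one of the low values by 3 (still ≤ 5) to hit 64.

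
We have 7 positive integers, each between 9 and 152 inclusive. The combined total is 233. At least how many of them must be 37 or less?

Let j be the number exceeding 37. Then the total is ≥ 38·j + 9·(7 − j) = 63 + 29j.
So 29j ≤ 170 and j ≤ 5; hence at least 7 − 5 = 2 are ≤ 37.
Exactly 2 works: 2 values at 9 and 5 at 38 total 208; raise one of the low values by 25 (still ≤ 37) to hit 233.

2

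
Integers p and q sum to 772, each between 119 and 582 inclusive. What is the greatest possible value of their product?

With p + q fixed, pq peaks when the two are closest together.
Taking p = 386 and q = 386 (both in [119, 582]) gives pq = 148996.

148996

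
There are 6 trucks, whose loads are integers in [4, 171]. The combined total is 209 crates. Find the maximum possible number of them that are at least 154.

Suppose k of them are at least 154. Those contribute at least 154 each and the other 6 − k at least 4 each.
So the total is at least 154k + 4(6 − k) = 24 + 150k. This must be ≤ 209, giving k ≤ 1.
k = 1 is achieved by 1 value at 154 and 5 at 4, total 174; add 35 to one value (staying below 154) to reach 209.

1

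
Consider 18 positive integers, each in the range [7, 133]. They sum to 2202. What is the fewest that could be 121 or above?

4

Each value short of 121 is at most 120, costing at least 133 − 120 = 13 against the maximum total of 2394.
We can afford to lose at most 2394 − 2202 = 192, so at most ⌊192/13⌋ = 14 fall short, and at least 4 are ≥ 121.
Exactly 4 works: 4 values at 133 and 14 at 120 total 2212; lower one of the high values by 10 (still ≥ 121) to hit 2202.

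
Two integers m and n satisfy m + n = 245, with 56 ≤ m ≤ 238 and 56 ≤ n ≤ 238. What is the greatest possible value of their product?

For a fixed sum, the product mn is largest when m and n are as close as possible.
Taking m = 122 and n = 123 (both in [56, 238]) gives mn = 15006.

15006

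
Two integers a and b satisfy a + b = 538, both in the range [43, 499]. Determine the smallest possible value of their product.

For a fixed sum, ab is smallest when a and b are as far apart as possible.
The extreme feasible split is a = 43, b = 495, giving ab = 21285.

21285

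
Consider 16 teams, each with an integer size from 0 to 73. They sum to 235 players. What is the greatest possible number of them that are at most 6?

Each value at 6 or below falls at least 73 − 6 = 67 short of the ceiling 73.
The ceiling total is 16 × 73 = 1168, and we need 235, so at most ⌊(1168 − 235)/67⌋ = 13 can be that low.
k = 13 is achieved by 13 values at 6 and 3 at 73, total 297; lower one of the 73's by 62 (still > 6) to reach 235.

13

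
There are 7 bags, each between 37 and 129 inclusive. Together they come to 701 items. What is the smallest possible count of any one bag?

To make one bag as small as possible, make the other 6 as large as possible.
The other 6 can take up 6 × 129 = 774 ≥ 701 − 37, so one bag can sit at its floor of 37.
Achievable: one at 37 and the other 6 totalling 664, which fits since 6 × 37 ≤ 664 ≤ 6 × 129.

37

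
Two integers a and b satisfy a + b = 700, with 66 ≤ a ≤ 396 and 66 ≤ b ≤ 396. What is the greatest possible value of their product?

122500

For a fixed sum, the product ab is largest when a and b are as close as possible.
Taking a = 350 and b = 350 (both in [66, 396]) gives ab = 122500.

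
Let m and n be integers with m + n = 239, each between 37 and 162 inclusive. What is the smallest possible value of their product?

Since m + n is fixed, pushing one of them to its bound minimizes the product.
The extreme feasible split is m = 77, n = 162, giving mn = 12474.

12474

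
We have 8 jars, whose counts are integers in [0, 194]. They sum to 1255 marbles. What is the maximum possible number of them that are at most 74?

2

Suppose k of them are at most 74. Those contribute at most 74 each and the rest at most 194 each.
So the total is at most 74k + 194(8 − k) = 1552 − 120k. This must still be ≥ 1255, so k ≤ 2.
k = 2 is achieved by 2 values at 74 and 6 at 194, total 1312; lower one of the 194's by 57 (still > 74) to reach 1255.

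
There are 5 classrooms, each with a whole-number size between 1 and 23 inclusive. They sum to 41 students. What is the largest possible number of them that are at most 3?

3

Suppose k of them are at most 3. Those contribute at most 3 each and the rest at most 23 each.
So the total is at most 3k + 23(5 − k) = 115 − 20k. This must still be ≥ 41, so k ≤ 3.
k = 3 is achieved by 3 values at 3 and 2 at 23, total 55; lower one of the 23's by 14 (still > 3) to reach 41.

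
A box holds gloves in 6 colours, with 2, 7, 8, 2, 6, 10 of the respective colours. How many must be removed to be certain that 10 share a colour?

In the worst case you take as many as possible of each colour without reaching 10: 2 + 7 + 8 + 2 + 6 + 9 = 34.
The next one must give 10 of some colour, so 34 + 1 = 35.

35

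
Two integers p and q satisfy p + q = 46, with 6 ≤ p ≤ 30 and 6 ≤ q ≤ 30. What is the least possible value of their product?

480

pq = p(46 − p) is concave in p, so over [16, 30] it is minimized at an endpoint.
At the endpoint p = 16, q = 46 − 16 = 30, so pq = 16 × 30 = 480.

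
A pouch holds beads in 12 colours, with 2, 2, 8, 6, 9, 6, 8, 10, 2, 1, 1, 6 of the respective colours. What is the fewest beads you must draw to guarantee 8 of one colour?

55

In the worst case you take as many as possible of each colour without reaching 8: 2 + 2 + 7 + 6 + 7 + 6 + 7 + 7 + 2 + 1 + 1 + 6 = 54.
The next one must give 8 of some colour, so 54 + 1 = 55.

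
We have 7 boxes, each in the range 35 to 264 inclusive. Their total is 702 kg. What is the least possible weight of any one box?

To make one box as small as possible, make the other 6 as large as possible.
The other 6 can take up 6 × 264 = 1584 ≥ 702 − 35, so one box can sit at its floor of 35.
Achievable: one at 35 and the other 6 totalling 667, which fits since 6 × 35 ≤ 667 ≤ 6 × 264.

35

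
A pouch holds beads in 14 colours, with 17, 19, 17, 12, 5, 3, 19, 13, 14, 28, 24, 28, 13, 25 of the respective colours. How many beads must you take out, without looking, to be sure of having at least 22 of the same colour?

217

In the worst case you take as many as possible of each colour without reaching 22: 17 + 19 + 17 + 12 + 5 + 3 + 19 + 13 + 14 + 21 + 21 + 21 + 13 + 21 = 216.
The next one must give 22 of some colour, so 216 + 1 = 217.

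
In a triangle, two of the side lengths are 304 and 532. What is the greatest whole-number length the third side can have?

835

The third side must be less than 304 + 532 = 836.
The largest integer below 836 is 835.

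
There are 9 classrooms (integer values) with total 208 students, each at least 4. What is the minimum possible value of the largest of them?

24

The 9 values sum to 208, so their maximum is at least ⌈208/9⌉ = 24.
Equality holds with 1 value of 24 and 8 values of 23.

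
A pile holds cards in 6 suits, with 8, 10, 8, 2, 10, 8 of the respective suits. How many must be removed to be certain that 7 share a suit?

33

In the worst case you take as many as possible of each suit without reaching 7: 6 + 6 + 6 + 2 + 6 + 6 = 32.
The next one must give 7 of some suit, so 32 + 1 = 33.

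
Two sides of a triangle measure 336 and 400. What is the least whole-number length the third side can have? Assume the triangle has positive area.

65

The third side must exceed |336 − 400| = 64.
The smallest integer above 64 is 65.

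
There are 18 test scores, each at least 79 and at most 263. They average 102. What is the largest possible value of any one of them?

263

Maximizing one value means minimizing the remaining 17.
The total is 18 × 102 = 1836.
The other 17 contribute at least 17 × 79 = 1343, leaving at most 1836 − 1343 = 493.
But each score is capped at 263, so the maximum is 263.
Achievable: one at 263 and the other 17 totalling 1573, which fits since 17 × 79 ≤ 1573 ≤ 17 × 263.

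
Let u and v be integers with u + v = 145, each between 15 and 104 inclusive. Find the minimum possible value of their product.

4264

uv = u(145 − u) is concave in u, so over [41, 104] it is minimized at an endpoint.
At the endpoint u = 41, v = 145 − 41 = 104, so uv = 41 × 104 = 4264.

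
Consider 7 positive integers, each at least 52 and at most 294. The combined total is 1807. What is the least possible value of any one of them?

To make one integer as small as possible, make the other 6 as large as possible.
The other 6 can take up 6 × 294 = 1764 ≥ 1807 − 52, so one integer can sit at its floor of 52.
Achievable: one at 52 and the other 6 totalling 1755, which fits since 6 × 52 ≤ 1755 ≤ 6 × 294.

52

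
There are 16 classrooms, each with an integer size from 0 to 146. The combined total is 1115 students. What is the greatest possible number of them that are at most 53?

Each value at 53 or below falls at least 146 − 53 = 93 short of the ceiling 146.
The ceiling total is 16 × 146 = 2336, and we need 1115, so at most ⌊(2336 − 1115)/93⌋ = 13 can be that low.
k = 13 is achieved by 13 values at 53 and 3 at 146, total 1127; lower one of the 146's by 12 (still > 53) to reach 1115.

13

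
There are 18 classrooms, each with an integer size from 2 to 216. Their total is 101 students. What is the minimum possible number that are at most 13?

13

Let j be the number exceeding 13. Then the total is ≥ 14·j + 2·(18 − j) = 36 + 12j.
So 12j ≤ 65 and j ≤ 5; hence at least 18 − 5 = 13 are ≤ 13.
Exactly 13 works: 13 values at 2 and 5 at 14 total 96; raise one of the low values by 5 (still ≤ 13) to hit 101.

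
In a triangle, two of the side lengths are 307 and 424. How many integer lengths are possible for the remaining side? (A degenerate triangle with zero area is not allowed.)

The triangle inequality gives |307 − 424| < c < 307 + 424, i.e. 117 < c < 731.
So c can be any integer from 118 to 730: 613 values.

613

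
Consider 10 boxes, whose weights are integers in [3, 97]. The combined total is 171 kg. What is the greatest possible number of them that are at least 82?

With k values at 82 or above and the rest at least 3, the sum is at least 30 + 79k.
Since the sum is 171, we need 79k ≤ 141, i.e. k ≤ 1.
k = 1 is achieved by 1 value at 82 and 9 at 3, total 109; add 62 to one value (staying below 82) to reach 171.

1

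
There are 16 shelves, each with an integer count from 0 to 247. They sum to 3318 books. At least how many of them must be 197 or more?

If only k of them are at least 197, the other 16 − k are at most 196, so the total is at most k·247 + (16 − k)·196.
This must reach 3318, so k·247 + (16 − k)·196 ≥ 3318, giving k ≥ 4.
Exactly 4 works: 4 values at 247 and 12 at 196 total 3340; lower one of the high values by 22 (still ≥ 197) to hit 3318.

4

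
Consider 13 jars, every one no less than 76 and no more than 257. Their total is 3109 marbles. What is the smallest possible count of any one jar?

76

Minimizing one value means maximizing the remaining 12.
The other 12 can take up 12 × 257 = 3084 ≥ 3109 − 76, so one jar can sit at its floor of 76.
Achievable: one at 76 and the other 12 totalling 3033, which fits since 12 × 76 ≤ 3033 ≤ 12 × 257.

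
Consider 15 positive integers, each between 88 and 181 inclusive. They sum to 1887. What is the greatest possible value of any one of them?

181

Maximizing one value means minimizing the remaining 14.
The other 14 contribute at least 14 × 88 = 1232, leaving at most 1887 − 1232 = 655.
But each integer is capped at 181, so the maximum is 181.
Achievable: one at 181 and the other 14 totalling 1706, which fits since 14 × 88 ≤ 1706 ≤ 14 × 181.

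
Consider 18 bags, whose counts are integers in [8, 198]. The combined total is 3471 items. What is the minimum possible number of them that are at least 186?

If only k of them are at least 186, the other 18 − k are at most 185, so the total is at most k·198 + (18 − k)·185.
This must reach 3471, so k·198 + (18 − k)·185 ≥ 3471, giving k ≥ 11.
Exactly 11 works: 11 values at 198 and 7 at 185 total 3473; lower one of the high values by 2 (still ≥ 186) to hit 3471.

11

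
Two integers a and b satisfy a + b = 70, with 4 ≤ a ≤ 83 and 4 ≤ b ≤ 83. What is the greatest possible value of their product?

1225

For a fixed sum, the product ab is largest when a and b are as close as possible.
Taking a = 35 and b = 35 (both in [4, 83]) gives ab = 1225.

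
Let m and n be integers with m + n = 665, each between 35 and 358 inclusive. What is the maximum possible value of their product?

110556

For a fixed sum, the product mn is largest when m and n are as close as possible.
Taking m = 332 and n = 333 (both in [35, 358]) gives mn = 110556.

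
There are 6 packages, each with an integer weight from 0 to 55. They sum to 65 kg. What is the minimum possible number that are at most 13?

If only k of them are at most 13, the other 6 − k are at least 14, so the total is at least (6 − k)·14 + k·0.
This is ≤ 65, so (6 − k)·14 + 0k ≤ 65, which gives k ≥ 2.
Exactly 2 works: 2 values at 0 and 4 at 14 total 56; raise one of the low values by 9 (still ≤ 13) to hit 65.

2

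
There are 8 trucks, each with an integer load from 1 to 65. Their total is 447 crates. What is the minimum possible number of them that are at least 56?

1

If only k of them are at least 56, the other 8 − k are at most 55, so the total is at most k·65 + (8 − k)·55.
This must reach 447, so k·65 + (8 − k)·55 ≥ 447, giving k ≥ 1.
Exactly 1 works: 1 value at 65 and 7 at 55 total 450; lower one of the high values by 3 (still ≥ 56) to hit 447.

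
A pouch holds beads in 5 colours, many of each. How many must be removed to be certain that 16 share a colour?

In the worst case you draw 15 of each of the 5 colours: 5 × 15 = 75.
One more forces 16 of some colour, so 75 + 1 = 76.

76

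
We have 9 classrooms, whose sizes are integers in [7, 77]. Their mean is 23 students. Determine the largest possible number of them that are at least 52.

3

The total is 9 × 23 = 207.
Suppose k of them are at least 52. Those contribute at least 52 each and the other 9 − k at least 7 each.
So the total is at least 52k + 7(9 − k) = 63 + 45k. This must be ≤ 207, giving k ≤ 3.
k = 3 is achieved by 3 values at 52 and 6 at 7, total 198; add 9 to one value (staying below 52) to reach 207.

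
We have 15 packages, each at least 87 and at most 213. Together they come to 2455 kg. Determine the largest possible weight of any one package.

213

Maximizing one value means minimizing the remaining 14.
The other 14 contribute at least 14 × 87 = 1218, leaving at most 2455 − 1218 = 1237.
But each package is capped at 213, so the maximum is 213.
Achievable: one at 213 and the other 14 totalling 2242, which fits since 14 × 87 ≤ 2242 ≤ 14 × 213.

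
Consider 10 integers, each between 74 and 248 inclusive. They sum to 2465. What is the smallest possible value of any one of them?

To make one integer as small as possible, make the other 9 as large as possible.
The other 9 contribute at most 9 × 248 = 2232, leaving at least 2465 − 2232 = 233.
Since 233 ≥ 74, this is achievable: one at 233 and 9 at 248.

233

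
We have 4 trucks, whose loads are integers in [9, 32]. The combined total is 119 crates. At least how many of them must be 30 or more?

Suppose at most 4 − j of them reach 30; then j values are ≤ 29 and the rest ≤ 32.
The total is then ≤ 29·j + 32·(4 − j) = 128 − 3j. For this to be ≥ 119 we need j ≤ 3, so at least 4 − 3 = 1 must reach 30.
Exactly 1 works: 1 value at 32 and 3 at 29 total 119.

1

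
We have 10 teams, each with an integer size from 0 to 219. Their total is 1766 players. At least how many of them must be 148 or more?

5

Suppose at most 10 − j of them reach 148; then j values are ≤ 147 and the rest ≤ 219.
The total is then ≤ 147·j + 219·(10 − j) = 2190 − 72j. For this to be ≥ 1766 we need j ≤ 5, so at least 10 − 5 = 5 must reach 148.
Exactly 5 works: 5 values at 219 and 5 at 147 total 1830; lower one of the high values by 64 (still ≥ 148) to hit 1766.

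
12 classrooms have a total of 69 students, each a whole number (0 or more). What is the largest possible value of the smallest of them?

5

The 12 values sum to 69, so their minimum is at most ⌊69/12⌋ = 5.
Equality holds with 3 values of 5 and 9 values of 6.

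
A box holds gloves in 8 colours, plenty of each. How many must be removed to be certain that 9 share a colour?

65

You could draw 8 of every colour without reaching 9 of any — 64 in all.
One more forces 9 of some colour, so 64 + 1 = 65.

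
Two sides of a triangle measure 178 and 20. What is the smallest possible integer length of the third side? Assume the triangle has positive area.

The third side must exceed |178 − 20| = 158.
The smallest integer above 158 is 159.

159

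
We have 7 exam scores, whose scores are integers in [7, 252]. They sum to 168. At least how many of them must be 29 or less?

If only k of them are at most 29, the other 7 − k are at least 30, so the total is at least (7 − k)·30 + k·7.
This is ≤ 168, so (7 − k)·30 + 7k ≤ 168, which gives k ≥ 2.
Exactly 2 works: 2 values at 7 and 5 at 30 total 164; raise one of the low values by 4 (still ≤ 29) to hit 168.

2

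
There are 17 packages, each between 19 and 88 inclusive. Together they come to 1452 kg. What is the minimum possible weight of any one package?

To make one package as small as possible, make the other 16 as large as possible.
The other 16 contribute at most 16 × 88 = 1408, leaving at least 1452 − 1408 = 44.
Since 44 ≥ 19, this is achievable: one at 44 and 16 at 88.

44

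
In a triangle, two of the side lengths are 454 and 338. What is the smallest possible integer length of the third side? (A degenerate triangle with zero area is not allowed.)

The third side must exceed |454 − 338| = 116.
The smallest integer above 116 is 117.

117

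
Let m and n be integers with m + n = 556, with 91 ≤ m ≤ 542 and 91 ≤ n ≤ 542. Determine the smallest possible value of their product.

mn = m(556 − m) is concave in m, so over [91, 465] it is minimized at an endpoint.
At the endpoint m = 91, n = 556 − 91 = 465, so mn = 91 × 465 = 42315.

42315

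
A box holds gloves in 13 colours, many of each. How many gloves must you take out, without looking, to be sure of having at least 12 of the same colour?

In the worst case you draw 11 of each of the 13 colours: 13 × 11 = 143.
One more forces 12 of some colour, so 143 + 1 = 144.

144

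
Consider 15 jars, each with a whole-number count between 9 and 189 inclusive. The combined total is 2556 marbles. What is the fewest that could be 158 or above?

Suppose at most 15 − j of them reach 158; then j values are ≤ 157 and the rest ≤ 189.
The total is then ≤ 157·j + 189·(15 − j) = 2835 − 32j. For this to be ≥ 2556 we need j ≤ 8, so at least 15 − 8 = 7 must reach 158.
Exactly 7 works: 7 values at 189 and 8 at 157 total 2579; lower one of the high values by 23 (still ≥ 158) to hit 2556.

7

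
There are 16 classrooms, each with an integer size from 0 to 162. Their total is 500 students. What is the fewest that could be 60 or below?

8

Each value above 60 is at least 61, contributing at least 61 − 0 = 61 above the floor 0.
The sum exceeds the floor total 0 by 500, so at most ⌊500/61⌋ = 8 exceed 60, and at least 8 are ≤ 60.
Exactly 8 works: 8 values at 0 and 8 at 61 total 488; raise one of the low values by 12 (still ≤ 60) to hit 500.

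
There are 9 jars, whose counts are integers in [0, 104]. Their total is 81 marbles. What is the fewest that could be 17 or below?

5

Let j be the number exceeding 17. Then the total is ≥ 18·j + 0·(9 − j) = 0 + 18j.
So 18j ≤ 81 and j ≤ 4; hence at least 9 − 4 = 5 are ≤ 17.
Exactly 5 works: 5 values at 0 and 4 at 18 total 72; raise one of the low values by 9 (still ≤ 17) to hit 81.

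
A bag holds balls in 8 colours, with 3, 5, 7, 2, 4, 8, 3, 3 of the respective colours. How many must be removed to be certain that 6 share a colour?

In the worst case you take as many as possible of each colour without reaching 6: 3 + 5 + 5 + 2 + 4 + 5 + 3 + 3 = 30.
The next one must give 6 of some colour, so 30 + 1 = 31.

31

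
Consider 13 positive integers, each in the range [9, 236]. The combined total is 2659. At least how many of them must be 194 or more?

Suppose at most 13 − j of them reach 194; then j values are ≤ 193 and the rest ≤ 236.
The total is then ≤ 193·j + 236·(13 − j) = 3068 − 43j. For this to be ≥ 2659 we need j ≤ 9, so at least 13 − 9 = 4 must reach 194.
Exactly 4 works: 4 values at 236 and 9 at 193 total 2681; lower one of the high values by 22 (still ≥ 194) to hit 2659.

4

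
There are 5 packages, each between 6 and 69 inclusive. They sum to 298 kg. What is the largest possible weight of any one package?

69

Maximizing one value means minimizing the remaining 4.
The other 4 contribute at least 4 × 6 = 24, leaving at most 298 − 24 = 274.
But each package is capped at 69, so the maximum is 69.
Achievable: one at 69 and the other 4 totalling 229, which fits since 4 × 6 ≤ 229 ≤ 4 × 69.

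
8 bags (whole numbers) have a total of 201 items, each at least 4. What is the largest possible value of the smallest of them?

If every one of the 8 were at least 26, the total would be at least 8 × 26 = 208 > 201.
Achievable: 7 of them at 25 and 1 at 26 total 201.

25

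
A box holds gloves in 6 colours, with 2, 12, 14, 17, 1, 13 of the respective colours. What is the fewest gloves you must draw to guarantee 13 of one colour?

52

In the worst case you take as many as possible of each colour without reaching 13: 2 + 12 + 12 + 12 + 1 + 12 = 51.
The next one must give 13 of some colour, so 51 + 1 = 52.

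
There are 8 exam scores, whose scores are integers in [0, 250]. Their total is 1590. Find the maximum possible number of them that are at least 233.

6

Suppose k of them are at least 233. Those contribute at least 233 each and the other 8 − k at least 0 each.
So the total is at least 233k + 0(8 − k) = 0 + 233k. This must be ≤ 1590, giving k ≤ 6.
k = 6 is achieved by 6 values at 233 and 2 at 0, total 1398; add 192 to one value (staying below 233) to reach 1590.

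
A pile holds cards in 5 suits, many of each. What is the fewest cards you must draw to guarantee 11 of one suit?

51

In the worst case you draw 10 of each of the 5 suits: 5 × 10 = 50.
One more forces 11 of some suit, so 50 + 1 = 51.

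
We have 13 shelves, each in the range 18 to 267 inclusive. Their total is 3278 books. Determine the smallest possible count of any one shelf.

74

Minimizing one value means maximizing the remaining 12.
The other 12 contribute at most 12 × 267 = 3204, leaving at least 3278 − 3204 = 74.
Since 74 ≥ 18, this is achievable: one at 74 and 12 at 267.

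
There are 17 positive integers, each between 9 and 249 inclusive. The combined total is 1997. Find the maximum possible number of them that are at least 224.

8

Suppose k of them are at least 224. Those contribute at least 224 each and the other 17 − k at least 9 each.
So the total is at least 224k + 9(17 − k) = 153 + 215k. This must be ≤ 1997, giving k ≤ 8.
k = 8 is achieved by 8 values at 224 and 9 at 9, total 1873; add 124 to one value (staying below 224) to reach 1997.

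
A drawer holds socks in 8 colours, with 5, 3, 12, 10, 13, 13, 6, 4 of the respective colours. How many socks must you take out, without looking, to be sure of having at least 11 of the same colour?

59

In the worst case you take as many as possible of each colour without reaching 11: 5 + 3 + 10 + 10 + 10 + 10 + 6 + 4 = 58.
The next one must give 11 of some colour, so 58 + 1 = 59.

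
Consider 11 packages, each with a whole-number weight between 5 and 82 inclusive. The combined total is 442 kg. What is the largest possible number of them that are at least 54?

With k values at 54 or above and the rest at least 5, the sum is at least 55 + 49k.
Since the sum is 442, we need 49k ≤ 387, i.e. k ≤ 7.
k = 7 is achieved by 7 values at 54 and 4 at 5, total 398; add 44 to one value (staying below 54) to reach 442.

7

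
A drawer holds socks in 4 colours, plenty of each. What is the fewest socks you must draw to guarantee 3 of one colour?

In the worst case you draw 2 of each of the 4 colours: 4 × 2 = 8.
One more forces 3 of some colour, so 8 + 1 = 9.

9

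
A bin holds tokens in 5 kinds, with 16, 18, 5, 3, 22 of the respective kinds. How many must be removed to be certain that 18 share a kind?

In the worst case you take as many as possible of each kind without reaching 18: 16 + 17 + 5 + 3 + 17 = 58.
The next one must give 18 of some kind, so 58 + 1 = 59.

59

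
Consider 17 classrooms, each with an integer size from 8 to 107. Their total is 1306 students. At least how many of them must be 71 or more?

4

Each value short of 71 is at most 70, costing at least 107 − 70 = 37 against the maximum total of 1819.
We can afford to lose at most 1819 − 1306 = 513, so at most ⌊513/37⌋ = 13 fall short, and at least 4 are ≥ 71.
Exactly 4 works: 4 values at 107 and 13 at 70 total 1338; lower one of the high values by 32 (still ≥ 71) to hit 1306.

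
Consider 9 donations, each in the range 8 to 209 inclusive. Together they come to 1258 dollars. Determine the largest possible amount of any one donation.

209

To make one donation as large as possible, make the other 8 as small as possible.
The other 8 contribute at least 8 × 8 = 64, leaving at most 1258 − 64 = 1194.
But each donation is capped at 209, so the maximum is 209.
Achievable: one at 209 and the other 8 totalling 1049, which fits since 8 × 8 ≤ 1049 ≤ 8 × 209.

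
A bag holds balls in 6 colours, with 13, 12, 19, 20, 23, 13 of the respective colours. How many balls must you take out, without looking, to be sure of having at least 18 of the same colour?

90

In the worst case you take as many as possible of each colour without reaching 18: 13 + 12 + 17 + 17 + 17 + 13 = 89.
The next one must give 18 of some colour, so 89 + 1 = 90.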